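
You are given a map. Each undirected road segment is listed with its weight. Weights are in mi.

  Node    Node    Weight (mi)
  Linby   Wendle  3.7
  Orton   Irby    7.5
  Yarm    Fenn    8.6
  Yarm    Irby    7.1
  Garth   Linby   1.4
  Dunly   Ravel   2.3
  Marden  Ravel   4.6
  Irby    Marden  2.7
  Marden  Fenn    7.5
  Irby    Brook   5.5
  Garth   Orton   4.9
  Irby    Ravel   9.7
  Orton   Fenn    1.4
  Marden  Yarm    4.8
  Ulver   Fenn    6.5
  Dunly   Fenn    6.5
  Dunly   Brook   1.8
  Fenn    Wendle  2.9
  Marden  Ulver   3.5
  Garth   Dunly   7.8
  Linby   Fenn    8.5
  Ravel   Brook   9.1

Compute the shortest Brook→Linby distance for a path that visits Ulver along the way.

24.8 mi

Best Brook to Ulver: Brook–Irby–Marden–Ulver costing 11.7
Best Ulver to Linby: Ulver–Fenn–Wendle–Linby costing 13.1
Total via Ulver: 11.7 + 13.1 = 24.8 mi.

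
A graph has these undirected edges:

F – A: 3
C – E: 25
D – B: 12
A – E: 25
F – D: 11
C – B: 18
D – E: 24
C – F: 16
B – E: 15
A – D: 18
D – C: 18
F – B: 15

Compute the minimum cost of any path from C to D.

18

Enumerating some paths:
C → B → D: 18+12 = 30
C → D: 18 = 18
C → F → D: 16+11 = 27
Cheapest is C → D at 18.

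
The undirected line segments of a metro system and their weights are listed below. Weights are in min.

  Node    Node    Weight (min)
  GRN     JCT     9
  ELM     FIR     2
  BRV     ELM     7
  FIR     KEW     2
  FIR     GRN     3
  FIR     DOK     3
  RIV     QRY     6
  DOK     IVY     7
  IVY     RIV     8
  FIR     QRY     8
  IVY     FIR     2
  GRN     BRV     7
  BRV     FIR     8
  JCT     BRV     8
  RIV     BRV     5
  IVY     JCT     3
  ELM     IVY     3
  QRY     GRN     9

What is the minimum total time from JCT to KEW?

Settle nodes by increasing distance from JCT:
JCT: 0
IVY: 3  (via JCT)
FIR: 5  (via IVY)
ELM: 6  (via IVY)
KEW: 7  (via FIR)
Shortest route: JCT → IVY → FIR → KEW = 7 min.

7 min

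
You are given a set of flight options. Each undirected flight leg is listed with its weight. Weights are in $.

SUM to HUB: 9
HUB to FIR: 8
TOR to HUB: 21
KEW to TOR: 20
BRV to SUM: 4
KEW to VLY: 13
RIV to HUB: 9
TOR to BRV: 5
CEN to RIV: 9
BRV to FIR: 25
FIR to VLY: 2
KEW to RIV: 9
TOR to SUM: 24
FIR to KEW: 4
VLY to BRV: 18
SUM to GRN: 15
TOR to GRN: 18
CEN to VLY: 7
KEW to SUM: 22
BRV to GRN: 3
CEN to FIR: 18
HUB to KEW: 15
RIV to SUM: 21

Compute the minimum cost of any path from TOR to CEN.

Compare a few routes:
TOR–BRV–SUM–HUB–RIV–CEN: 5+4+9+9+9 = 36
TOR–BRV–VLY–CEN: 5+18+7 = 30
TOR–KEW–FIR–VLY–CEN: 20+4+2+7 = 33
TOR–BRV–SUM–HUB–FIR–VLY–CEN: 5+4+9+8+2+7 = 35
The minimum is $30 via TOR–BRV–VLY–CEN.

$30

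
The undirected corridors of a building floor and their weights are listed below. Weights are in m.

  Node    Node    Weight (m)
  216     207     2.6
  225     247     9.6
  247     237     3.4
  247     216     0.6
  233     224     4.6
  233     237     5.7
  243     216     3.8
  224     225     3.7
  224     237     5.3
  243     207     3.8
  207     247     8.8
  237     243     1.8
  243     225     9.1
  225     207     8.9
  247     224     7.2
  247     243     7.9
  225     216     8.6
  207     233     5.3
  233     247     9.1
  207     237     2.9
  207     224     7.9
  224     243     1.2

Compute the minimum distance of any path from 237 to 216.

Settle nodes by increasing distance from 237:
237: 0
243: 1.8  (via 237)
207: 2.9  (via 237)
224: 3  (via 243)
247: 3.4  (via 237)
216: 4  (via 247)
Shortest route: 237–247–216 = 4 m.

4 m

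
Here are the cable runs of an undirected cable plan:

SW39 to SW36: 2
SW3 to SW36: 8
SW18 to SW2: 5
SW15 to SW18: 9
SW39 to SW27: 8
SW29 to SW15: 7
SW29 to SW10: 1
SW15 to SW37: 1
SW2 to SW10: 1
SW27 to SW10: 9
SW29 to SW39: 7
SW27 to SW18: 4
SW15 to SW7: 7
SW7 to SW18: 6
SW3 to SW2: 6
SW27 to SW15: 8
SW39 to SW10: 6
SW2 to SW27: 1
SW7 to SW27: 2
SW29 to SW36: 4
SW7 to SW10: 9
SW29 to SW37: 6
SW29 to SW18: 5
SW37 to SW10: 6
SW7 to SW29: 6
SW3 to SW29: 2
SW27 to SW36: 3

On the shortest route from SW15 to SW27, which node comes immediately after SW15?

SW27

Compare a few routes:
SW15 → SW37 → SW10 → SW2 → SW27: 1+6+1+1 = 9
SW15 → SW27: 8 = 8
The minimum is 8 via SW15 → SW27.
So from SW15 the first move is to SW27.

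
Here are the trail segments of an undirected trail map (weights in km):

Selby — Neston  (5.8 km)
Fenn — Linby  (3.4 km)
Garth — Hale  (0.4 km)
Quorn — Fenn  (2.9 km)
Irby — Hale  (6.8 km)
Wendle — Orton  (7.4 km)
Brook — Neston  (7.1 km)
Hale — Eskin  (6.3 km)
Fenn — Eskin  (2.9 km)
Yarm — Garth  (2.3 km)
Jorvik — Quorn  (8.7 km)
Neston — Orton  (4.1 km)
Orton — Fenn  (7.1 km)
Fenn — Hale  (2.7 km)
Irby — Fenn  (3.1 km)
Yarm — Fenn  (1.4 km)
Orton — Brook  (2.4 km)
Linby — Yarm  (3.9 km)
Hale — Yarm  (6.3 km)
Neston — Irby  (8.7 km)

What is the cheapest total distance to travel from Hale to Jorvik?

14.3 km

Shortest distances from Hale:
Hale: 0
Garth: 0.4  (via Hale)
Yarm: 2.7  (via Garth)
Fenn: 2.7  (via Hale)
Eskin: 5.6  (via Fenn)
Quorn: 5.6  (via Fenn)
Irby: 5.8  (via Fenn)
Linby: 6.1  (via Fenn)
Orton: 9.8  (via Fenn)
Brook: 12.2  (via Orton)
Neston: 13.9  (via Orton)
Jorvik: 14.3  (via Quorn)
Shortest route: Hale → Fenn → Quorn → Jorvik = 14.3 km.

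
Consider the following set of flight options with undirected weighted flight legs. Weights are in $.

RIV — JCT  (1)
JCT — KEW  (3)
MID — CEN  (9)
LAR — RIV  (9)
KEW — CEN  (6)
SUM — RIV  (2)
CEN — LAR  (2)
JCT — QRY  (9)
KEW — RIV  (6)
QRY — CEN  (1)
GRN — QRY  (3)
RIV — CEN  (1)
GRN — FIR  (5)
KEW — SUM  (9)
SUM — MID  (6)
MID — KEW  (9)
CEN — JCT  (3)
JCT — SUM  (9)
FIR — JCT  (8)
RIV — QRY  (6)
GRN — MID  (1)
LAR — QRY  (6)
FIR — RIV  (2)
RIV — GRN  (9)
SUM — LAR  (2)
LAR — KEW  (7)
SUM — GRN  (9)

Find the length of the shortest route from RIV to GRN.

Settle nodes by increasing distance from RIV:
RIV: 0
CEN: 1  (via RIV)
JCT: 1  (via RIV)
SUM: 2  (via RIV)
QRY: 2  (via CEN)
FIR: 2  (via RIV)
LAR: 3  (via CEN)
KEW: 4  (via JCT)
GRN: 5  (via QRY)
Shortest route: RIV → CEN → QRY → GRN = $5.

$5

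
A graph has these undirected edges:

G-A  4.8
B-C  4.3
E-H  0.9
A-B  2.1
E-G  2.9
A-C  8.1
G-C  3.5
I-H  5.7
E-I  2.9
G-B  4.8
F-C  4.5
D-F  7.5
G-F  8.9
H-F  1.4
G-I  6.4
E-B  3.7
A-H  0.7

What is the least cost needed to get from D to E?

9.8

Running Dijkstra from D:
D: 0
F: 7.5  (via D)
H: 8.9  (via F)
A: 9.6  (via H)
E: 9.8  (via H)
Shortest route: D → F → H → E = 9.8.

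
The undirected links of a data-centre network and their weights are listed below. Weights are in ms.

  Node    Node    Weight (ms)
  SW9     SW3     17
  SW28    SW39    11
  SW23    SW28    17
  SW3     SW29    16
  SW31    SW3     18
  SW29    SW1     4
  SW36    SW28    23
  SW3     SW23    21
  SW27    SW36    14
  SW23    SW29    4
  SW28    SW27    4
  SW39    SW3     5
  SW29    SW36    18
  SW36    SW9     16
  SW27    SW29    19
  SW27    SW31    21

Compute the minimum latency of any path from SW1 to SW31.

38 ms

Enumerating some paths:
SW1–SW29–SW3–SW31: 4+16+18 = 38
SW1–SW29–SW27–SW31: 4+19+21 = 44
Cheapest is SW1–SW29–SW3–SW31 at 38 ms.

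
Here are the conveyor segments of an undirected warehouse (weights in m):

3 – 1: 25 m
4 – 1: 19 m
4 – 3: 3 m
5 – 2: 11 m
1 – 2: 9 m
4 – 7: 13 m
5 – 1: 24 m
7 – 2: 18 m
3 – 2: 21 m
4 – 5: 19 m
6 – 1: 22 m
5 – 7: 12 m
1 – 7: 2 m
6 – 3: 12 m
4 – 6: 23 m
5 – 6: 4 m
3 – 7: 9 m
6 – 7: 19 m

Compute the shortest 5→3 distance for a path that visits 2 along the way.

Shortest 5→2: 5 → 2 = 11
Best 2 to 3: 2 → 1 → 7 → 3 costing 20
Total via 2: 11 + 20 = 31 m.

31 m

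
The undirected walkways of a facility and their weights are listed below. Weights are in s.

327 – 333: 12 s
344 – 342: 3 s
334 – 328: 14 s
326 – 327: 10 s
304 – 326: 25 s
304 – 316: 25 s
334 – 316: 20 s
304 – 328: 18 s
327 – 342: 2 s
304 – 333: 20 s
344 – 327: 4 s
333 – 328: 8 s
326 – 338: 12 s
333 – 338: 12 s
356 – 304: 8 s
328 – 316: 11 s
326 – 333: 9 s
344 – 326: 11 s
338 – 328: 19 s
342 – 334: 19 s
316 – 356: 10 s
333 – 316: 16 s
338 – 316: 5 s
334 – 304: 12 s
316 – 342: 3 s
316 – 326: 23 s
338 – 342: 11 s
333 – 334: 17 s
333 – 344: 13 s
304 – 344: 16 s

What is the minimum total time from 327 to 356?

15 s

Shortest distances from 327:
327: 0
342: 2  (via 327)
344: 4  (via 327)
316: 5  (via 342)
326: 10  (via 327)
338: 10  (via 316)
333: 12  (via 327)
356: 15  (via 316)
Shortest route: 327 → 342 → 316 → 356 = 15 s.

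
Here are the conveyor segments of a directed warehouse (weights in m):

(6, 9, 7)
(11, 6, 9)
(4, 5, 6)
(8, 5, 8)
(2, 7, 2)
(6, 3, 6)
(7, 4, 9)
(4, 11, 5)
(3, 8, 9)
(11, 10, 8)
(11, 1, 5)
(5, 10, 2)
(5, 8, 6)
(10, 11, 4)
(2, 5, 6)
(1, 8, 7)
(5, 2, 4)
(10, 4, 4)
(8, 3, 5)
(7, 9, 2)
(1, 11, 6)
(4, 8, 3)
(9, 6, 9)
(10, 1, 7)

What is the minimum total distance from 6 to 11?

29 m

Shortest distances from 6:
6: 0
3: 6  (via 6)
9: 7  (via 6)
8: 15  (via 3)
5: 23  (via 8)
10: 25  (via 5)
2: 27  (via 5)
4: 29  (via 10)
7: 29  (via 2)
11: 29  (via 10)
Shortest route: 6–3–8–5–10–11 = 29 m.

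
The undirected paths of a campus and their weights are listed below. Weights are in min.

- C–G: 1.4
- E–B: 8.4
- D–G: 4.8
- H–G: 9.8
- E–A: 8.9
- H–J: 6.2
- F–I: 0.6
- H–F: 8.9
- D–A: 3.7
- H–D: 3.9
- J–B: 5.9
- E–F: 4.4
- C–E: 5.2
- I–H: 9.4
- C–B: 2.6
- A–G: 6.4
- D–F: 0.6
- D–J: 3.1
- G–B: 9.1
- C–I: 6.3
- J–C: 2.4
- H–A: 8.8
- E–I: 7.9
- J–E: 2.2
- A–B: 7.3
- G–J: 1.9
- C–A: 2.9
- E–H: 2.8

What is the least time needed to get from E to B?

Settle nodes by increasing distance from E:
E: 0
J: 2.2  (via E)
H: 2.8  (via E)
G: 4.1  (via J)
F: 4.4  (via E)
C: 4.6  (via J)
D: 5  (via F)
I: 5  (via F)
B: 7.2  (via C)
Shortest route: E → J → C → B = 7.2 min.

7.2 min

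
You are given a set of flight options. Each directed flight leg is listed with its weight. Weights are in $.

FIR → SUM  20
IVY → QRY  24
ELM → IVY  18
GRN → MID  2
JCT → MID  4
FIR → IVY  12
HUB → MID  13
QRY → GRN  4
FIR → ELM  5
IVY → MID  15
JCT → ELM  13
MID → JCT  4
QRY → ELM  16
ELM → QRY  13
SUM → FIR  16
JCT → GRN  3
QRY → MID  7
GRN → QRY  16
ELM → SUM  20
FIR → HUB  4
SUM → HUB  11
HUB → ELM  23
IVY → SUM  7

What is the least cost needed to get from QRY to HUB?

$47

Enumerating some paths:
QRY–GRN–MID–JCT–ELM–SUM–HUB: 4+2+4+13+20+11 = 54
QRY–ELM–IVY–SUM–HUB: 16+18+7+11 = 52
QRY–MID–JCT–ELM–SUM–HUB: 7+4+13+20+11 = 55
QRY–ELM–SUM–HUB: 16+20+11 = 47
The minimum is $47 via QRY–ELM–SUM–HUB.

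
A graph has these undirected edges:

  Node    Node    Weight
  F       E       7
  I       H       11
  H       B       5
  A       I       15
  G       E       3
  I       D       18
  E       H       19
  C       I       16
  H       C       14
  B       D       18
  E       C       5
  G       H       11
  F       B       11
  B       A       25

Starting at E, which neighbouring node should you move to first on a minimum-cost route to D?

Enumerating some paths:
E - C - H - B - D: 5+14+5+18 = 42
E - F - B - D: 7+11+18 = 36
E - G - H - B - D: 3+11+5+18 = 37
E - C - I - D: 5+16+18 = 39
The minimum is 36 via E - F - B - D.
So from E the first move is to F.

F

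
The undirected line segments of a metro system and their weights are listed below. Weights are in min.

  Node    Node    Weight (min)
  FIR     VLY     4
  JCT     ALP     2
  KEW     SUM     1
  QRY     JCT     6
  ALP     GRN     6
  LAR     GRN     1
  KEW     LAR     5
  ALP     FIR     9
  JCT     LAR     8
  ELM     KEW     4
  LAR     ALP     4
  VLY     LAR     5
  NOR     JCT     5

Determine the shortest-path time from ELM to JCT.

15 min

Enumerating some paths:
ELM - KEW - LAR - ALP - JCT: 4+5+4+2 = 15
ELM - KEW - LAR - JCT: 4+5+8 = 17
ELM - KEW - LAR - GRN - ALP - JCT: 4+5+1+6+2 = 18
Cheapest is ELM - KEW - LAR - ALP - JCT at 15 min.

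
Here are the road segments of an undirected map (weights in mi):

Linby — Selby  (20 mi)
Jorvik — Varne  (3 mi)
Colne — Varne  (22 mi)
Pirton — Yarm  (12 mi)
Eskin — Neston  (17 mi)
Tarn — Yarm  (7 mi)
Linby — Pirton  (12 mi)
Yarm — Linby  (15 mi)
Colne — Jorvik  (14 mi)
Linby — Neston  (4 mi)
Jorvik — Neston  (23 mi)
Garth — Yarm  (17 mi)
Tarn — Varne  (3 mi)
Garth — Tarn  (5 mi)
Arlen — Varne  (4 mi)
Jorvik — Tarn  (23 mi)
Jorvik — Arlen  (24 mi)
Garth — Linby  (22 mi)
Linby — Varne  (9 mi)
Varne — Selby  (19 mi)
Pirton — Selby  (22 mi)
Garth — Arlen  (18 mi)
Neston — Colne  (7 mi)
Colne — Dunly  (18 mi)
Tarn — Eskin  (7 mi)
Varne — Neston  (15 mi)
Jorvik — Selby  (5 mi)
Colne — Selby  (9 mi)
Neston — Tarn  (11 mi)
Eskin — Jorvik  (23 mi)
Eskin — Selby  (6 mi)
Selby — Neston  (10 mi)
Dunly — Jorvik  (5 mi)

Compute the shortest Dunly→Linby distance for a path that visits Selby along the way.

24 mi

Best Dunly to Selby: Dunly → Jorvik → Selby costing 10
Best Selby to Linby: Selby → Neston → Linby costing 14
Total via Selby: 10 + 14 = 24 mi.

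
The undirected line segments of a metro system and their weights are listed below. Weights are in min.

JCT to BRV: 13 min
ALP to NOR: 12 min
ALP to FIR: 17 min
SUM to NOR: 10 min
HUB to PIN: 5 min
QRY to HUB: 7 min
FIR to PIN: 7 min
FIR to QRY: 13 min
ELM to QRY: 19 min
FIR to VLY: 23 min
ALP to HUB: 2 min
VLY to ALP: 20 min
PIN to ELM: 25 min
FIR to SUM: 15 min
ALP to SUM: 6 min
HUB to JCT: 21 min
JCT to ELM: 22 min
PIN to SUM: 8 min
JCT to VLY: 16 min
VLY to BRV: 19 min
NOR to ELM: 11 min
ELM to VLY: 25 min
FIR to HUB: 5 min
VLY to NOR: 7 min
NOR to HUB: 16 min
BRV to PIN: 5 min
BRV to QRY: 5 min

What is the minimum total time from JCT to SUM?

26 min

Compare a few routes:
JCT - HUB - ALP - SUM: 21+2+6 = 29
JCT - BRV - PIN - SUM: 13+5+8 = 26
JCT - BRV - PIN - HUB - ALP - SUM: 13+5+5+2+6 = 31
JCT - VLY - NOR - SUM: 16+7+10 = 33
The minimum is 26 min via JCT - BRV - PIN - SUM.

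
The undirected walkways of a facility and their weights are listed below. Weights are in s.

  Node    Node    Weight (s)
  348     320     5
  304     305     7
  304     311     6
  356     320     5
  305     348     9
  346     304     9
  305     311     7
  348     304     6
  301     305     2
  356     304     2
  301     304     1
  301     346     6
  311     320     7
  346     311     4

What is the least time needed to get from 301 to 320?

Compare a few routes:
301 → 304 → 356 → 320: 1+2+5 = 8
301 → 304 → 348 → 320: 1+6+5 = 12
The minimum is 8 s via 301 → 304 → 356 → 320.

8 s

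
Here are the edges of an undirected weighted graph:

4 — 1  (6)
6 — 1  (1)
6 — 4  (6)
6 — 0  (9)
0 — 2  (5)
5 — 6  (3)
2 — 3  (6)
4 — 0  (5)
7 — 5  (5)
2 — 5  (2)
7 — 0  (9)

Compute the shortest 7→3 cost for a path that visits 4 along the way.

30

Shortest 7→4: 7 → 5 → 6 → 4 = 14
Shortest 4→3: 4 → 0 → 2 → 3 = 16
Total via 4: 14 + 16 = 30.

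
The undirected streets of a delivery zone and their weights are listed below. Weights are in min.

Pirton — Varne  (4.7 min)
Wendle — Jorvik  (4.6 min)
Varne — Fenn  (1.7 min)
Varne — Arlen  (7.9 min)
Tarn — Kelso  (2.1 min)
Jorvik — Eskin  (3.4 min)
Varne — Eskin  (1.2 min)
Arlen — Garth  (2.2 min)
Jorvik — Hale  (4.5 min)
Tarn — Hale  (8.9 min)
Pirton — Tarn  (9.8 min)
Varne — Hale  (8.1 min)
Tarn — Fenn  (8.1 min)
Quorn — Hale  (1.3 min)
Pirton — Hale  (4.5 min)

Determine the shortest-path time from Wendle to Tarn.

Compare a few routes:
Wendle - Jorvik - Eskin - Varne - Fenn - Tarn: 4.6+3.4+1.2+1.7+8.1 = 19
Wendle - Jorvik - Hale - Tarn: 4.6+4.5+8.9 = 18
Wendle - Jorvik - Hale - Pirton - Tarn: 4.6+4.5+4.5+9.8 = 23.4
Cheapest is Wendle - Jorvik - Hale - Tarn at 18 min.

18 min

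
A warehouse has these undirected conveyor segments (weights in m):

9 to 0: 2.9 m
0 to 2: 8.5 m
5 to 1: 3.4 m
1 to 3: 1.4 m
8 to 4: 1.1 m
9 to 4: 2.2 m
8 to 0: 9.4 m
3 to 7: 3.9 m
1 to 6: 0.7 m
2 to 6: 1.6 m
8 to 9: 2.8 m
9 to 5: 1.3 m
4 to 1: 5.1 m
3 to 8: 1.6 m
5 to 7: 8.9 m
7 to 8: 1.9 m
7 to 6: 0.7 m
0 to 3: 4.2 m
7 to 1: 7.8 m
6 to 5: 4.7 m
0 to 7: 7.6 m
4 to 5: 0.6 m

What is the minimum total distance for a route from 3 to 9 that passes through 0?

7.1 m

Shortest 3→0: 3–0 = 4.2
Shortest 0→9: 0–9 = 2.9
Total via 0: 4.2 + 2.9 = 7.1 m.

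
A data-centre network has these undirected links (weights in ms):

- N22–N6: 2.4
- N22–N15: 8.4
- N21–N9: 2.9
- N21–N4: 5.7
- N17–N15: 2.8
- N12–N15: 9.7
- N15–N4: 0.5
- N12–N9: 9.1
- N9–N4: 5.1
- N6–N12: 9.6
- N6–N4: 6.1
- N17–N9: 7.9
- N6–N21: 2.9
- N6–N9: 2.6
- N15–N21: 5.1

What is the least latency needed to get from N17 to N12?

12.5 ms

Running Dijkstra from N17:
N17: 0
N15: 2.8  (via N17)
N4: 3.3  (via N15)
N21: 7.9  (via N15)
N9: 7.9  (via N17)
N6: 9.4  (via N4)
N22: 11.2  (via N15)
N12: 12.5  (via N15)
Shortest route: N17 → N15 → N12 = 12.5 ms.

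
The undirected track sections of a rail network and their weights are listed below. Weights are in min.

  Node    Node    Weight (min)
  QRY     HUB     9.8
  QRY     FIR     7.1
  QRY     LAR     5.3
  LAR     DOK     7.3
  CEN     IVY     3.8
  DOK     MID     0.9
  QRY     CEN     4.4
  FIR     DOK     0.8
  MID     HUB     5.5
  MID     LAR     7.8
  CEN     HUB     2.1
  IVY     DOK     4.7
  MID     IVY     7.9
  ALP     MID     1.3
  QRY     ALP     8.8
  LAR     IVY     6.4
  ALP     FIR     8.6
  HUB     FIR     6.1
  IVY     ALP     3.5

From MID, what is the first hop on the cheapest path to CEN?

Enumerating some paths:
MID - ALP - IVY - CEN: 1.3+3.5+3.8 = 8.6
MID - HUB - CEN: 5.5+2.1 = 7.6
MID - DOK - IVY - CEN: 0.9+4.7+3.8 = 9.4
Cheapest is MID - HUB - CEN at 7.6 min.
So from MID the first move is to HUB.

HUB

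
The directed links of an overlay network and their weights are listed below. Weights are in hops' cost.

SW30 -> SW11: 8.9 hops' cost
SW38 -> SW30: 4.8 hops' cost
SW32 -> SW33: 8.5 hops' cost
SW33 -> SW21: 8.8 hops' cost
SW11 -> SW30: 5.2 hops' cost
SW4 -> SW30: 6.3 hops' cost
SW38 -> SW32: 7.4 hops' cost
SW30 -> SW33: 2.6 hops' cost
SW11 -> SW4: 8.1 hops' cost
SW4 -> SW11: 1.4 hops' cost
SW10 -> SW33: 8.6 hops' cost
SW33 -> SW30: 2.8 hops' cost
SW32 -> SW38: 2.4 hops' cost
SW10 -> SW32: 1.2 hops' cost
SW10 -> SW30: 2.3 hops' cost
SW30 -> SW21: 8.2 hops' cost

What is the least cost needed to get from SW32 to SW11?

16.1 hops' cost

Enumerating some paths:
SW32 → SW33 → SW30 → SW11: 8.5+2.8+8.9 = 20.2
SW32 → SW38 → SW30 → SW11: 2.4+4.8+8.9 = 16.1
Cheapest is SW32 → SW38 → SW30 → SW11 at 16.1 hops' cost.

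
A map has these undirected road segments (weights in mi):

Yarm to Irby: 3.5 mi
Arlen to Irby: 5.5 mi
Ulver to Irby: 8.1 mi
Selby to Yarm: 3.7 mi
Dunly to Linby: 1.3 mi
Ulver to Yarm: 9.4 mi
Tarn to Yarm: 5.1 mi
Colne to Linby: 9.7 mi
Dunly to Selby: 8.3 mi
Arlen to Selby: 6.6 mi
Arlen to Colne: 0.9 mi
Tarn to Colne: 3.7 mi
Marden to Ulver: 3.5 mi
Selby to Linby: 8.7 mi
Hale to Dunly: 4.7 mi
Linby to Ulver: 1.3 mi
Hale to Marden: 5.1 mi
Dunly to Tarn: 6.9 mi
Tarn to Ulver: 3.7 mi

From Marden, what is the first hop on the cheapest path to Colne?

Enumerating some paths:
Marden → Ulver → Linby → Dunly → Tarn → Colne: 3.5+1.3+1.3+6.9+3.7 = 16.7
Marden → Ulver → Irby → Arlen → Colne: 3.5+8.1+5.5+0.9 = 18
Marden → Ulver → Tarn → Colne: 3.5+3.7+3.7 = 10.9
Marden → Ulver → Linby → Colne: 3.5+1.3+9.7 = 14.5
The minimum is 10.9 mi via Marden → Ulver → Tarn → Colne.
So from Marden the first move is to Ulver.

Ulver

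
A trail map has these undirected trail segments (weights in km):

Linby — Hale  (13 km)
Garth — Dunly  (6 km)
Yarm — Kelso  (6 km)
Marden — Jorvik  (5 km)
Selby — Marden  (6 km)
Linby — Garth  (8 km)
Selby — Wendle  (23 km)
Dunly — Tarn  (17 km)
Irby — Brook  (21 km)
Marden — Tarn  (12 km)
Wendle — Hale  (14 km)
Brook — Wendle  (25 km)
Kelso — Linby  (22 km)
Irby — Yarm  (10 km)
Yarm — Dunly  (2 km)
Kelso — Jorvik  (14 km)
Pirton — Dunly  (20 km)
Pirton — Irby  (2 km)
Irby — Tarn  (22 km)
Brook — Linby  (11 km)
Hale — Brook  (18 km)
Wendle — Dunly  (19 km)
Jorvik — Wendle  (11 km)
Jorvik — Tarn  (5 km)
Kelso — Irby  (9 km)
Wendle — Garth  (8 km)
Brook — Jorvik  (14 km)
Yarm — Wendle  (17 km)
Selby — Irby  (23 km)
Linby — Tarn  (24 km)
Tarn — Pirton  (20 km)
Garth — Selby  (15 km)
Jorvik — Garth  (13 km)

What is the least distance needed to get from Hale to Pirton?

41 km

Settle nodes by increasing distance from Hale:
Hale: 0
Linby: 13  (via Hale)
Wendle: 14  (via Hale)
Brook: 18  (via Hale)
Garth: 21  (via Linby)
Jorvik: 25  (via Wendle)
Dunly: 27  (via Garth)
Yarm: 29  (via Dunly)
Tarn: 30  (via Jorvik)
Marden: 30  (via Jorvik)
Kelso: 35  (via Linby)
Selby: 36  (via Garth)
Irby: 39  (via Brook)
Pirton: 41  (via Irby)
Shortest route: Hale–Brook–Irby–Pirton = 41 km.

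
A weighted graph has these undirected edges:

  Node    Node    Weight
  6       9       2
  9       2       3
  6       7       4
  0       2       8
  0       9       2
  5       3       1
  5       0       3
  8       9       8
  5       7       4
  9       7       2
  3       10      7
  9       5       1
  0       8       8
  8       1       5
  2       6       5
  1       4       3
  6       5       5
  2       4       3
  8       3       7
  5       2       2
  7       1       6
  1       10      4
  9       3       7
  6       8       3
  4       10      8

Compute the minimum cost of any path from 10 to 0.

Candidate routes:
10 → 1 → 4 → 2 → 5 → 9 → 0: 4+3+3+2+1+2 = 15
10 → 1 → 7 → 9 → 0: 4+6+2+2 = 14
10 → 3 → 5 → 0: 7+1+3 = 11
10 → 1 → 4 → 2 → 5 → 0: 4+3+3+2+3 = 15
The minimum is 11 via 10 → 3 → 5 → 0.

11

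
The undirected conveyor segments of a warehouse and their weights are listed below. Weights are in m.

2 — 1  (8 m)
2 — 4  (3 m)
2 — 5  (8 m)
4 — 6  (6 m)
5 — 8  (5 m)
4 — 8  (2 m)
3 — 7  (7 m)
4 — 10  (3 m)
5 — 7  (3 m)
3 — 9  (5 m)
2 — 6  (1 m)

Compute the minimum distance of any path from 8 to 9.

20 m

Shortest distances from 8:
8: 0
4: 2  (via 8)
2: 5  (via 4)
5: 5  (via 8)
10: 5  (via 4)
6: 6  (via 2)
7: 8  (via 5)
1: 13  (via 2)
3: 15  (via 7)
9: 20  (via 3)
Shortest route: 8 → 5 → 7 → 3 → 9 = 20 m.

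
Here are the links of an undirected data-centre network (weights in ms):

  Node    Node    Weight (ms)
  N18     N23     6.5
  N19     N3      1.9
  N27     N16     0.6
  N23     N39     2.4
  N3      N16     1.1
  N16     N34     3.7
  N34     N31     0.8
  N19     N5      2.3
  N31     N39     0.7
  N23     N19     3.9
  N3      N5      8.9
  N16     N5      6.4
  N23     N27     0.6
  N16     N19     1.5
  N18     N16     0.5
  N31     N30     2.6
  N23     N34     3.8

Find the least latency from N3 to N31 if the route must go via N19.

7.7 ms

Shortest N3→N19: N3–N19 = 1.9
Shortest N19→N31: N19–N16–N27–N23–N39–N31 = 5.8
Total via N19: 1.9 + 5.8 = 7.7 ms.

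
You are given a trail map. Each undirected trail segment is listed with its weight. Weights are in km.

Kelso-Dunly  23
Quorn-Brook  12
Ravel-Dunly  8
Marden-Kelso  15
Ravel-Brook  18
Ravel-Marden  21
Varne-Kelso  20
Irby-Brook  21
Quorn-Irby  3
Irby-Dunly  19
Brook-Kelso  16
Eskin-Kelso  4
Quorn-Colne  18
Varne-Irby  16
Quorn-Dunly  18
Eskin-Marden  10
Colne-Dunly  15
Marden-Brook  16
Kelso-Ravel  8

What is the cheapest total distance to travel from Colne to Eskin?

Settle nodes by increasing distance from Colne:
Colne: 0
Dunly: 15  (via Colne)
Quorn: 18  (via Colne)
Irby: 21  (via Quorn)
Ravel: 23  (via Dunly)
Brook: 30  (via Quorn)
Kelso: 31  (via Ravel)
Eskin: 35  (via Kelso)
Shortest route: Colne → Dunly → Ravel → Kelso → Eskin = 35 km.

35 km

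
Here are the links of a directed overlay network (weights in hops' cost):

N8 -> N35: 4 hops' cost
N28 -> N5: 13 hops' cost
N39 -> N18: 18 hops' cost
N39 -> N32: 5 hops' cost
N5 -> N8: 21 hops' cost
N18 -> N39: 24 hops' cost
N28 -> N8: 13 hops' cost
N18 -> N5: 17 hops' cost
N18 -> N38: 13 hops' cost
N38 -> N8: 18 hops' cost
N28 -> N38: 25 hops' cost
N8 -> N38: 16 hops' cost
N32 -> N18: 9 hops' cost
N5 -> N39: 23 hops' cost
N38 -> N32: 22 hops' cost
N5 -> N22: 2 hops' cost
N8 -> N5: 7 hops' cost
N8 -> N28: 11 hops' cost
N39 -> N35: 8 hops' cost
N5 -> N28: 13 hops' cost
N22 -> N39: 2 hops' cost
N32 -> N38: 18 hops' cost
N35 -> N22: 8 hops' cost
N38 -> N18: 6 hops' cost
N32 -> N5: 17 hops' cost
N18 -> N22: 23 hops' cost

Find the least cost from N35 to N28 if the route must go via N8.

Shortest N35→N8: N35 → N22 → N39 → N32 → N38 → N8 = 51
Best N8 to N28: N8 → N28 costing 11
Total via N8: 51 + 11 = 62 hops' cost.

62 hops' cost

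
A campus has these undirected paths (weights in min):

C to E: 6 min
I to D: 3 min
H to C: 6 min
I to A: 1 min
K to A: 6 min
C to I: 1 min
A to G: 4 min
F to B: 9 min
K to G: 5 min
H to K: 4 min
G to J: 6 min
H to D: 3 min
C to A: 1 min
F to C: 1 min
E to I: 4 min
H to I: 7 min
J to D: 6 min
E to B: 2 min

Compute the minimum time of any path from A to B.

Settle nodes by increasing distance from A:
A: 0
C: 1  (via A)
I: 1  (via A)
F: 2  (via C)
D: 4  (via I)
G: 4  (via A)
E: 5  (via I)
K: 6  (via A)
B: 7  (via E)
Shortest route: A → I → E → B = 7 min.

7 min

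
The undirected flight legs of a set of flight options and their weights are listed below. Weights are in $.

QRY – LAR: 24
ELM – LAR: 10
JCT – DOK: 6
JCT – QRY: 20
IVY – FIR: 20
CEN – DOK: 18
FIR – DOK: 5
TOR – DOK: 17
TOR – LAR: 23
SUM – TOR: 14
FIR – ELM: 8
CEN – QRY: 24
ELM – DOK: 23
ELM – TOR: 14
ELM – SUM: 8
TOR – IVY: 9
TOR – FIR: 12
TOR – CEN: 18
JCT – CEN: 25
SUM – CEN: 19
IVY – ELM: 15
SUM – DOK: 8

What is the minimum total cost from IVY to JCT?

Enumerating some paths:
IVY–TOR–FIR–DOK–JCT: 9+12+5+6 = 32
IVY–FIR–DOK–JCT: 20+5+6 = 31
Cheapest is IVY–FIR–DOK–JCT at $31.

$31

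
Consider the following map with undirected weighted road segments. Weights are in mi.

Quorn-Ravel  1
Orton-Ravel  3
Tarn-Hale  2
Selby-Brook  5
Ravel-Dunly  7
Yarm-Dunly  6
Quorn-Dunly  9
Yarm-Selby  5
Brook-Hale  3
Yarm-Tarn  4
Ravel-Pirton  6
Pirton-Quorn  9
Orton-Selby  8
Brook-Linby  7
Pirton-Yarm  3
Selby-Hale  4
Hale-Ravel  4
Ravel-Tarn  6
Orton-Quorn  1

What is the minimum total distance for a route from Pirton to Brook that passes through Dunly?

23 mi

Shortest Pirton→Dunly: Pirton–Yarm–Dunly = 9
Shortest Dunly→Brook: Dunly–Ravel–Hale–Brook = 14
Total via Dunly: 9 + 14 = 23 mi.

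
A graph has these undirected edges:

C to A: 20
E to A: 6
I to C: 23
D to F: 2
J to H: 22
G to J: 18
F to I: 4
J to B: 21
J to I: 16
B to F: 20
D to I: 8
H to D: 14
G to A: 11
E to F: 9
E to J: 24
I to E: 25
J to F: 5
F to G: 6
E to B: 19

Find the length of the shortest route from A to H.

Enumerating some paths:
A → E → F → J → H: 6+9+5+22 = 42
A → G → F → D → H: 11+6+2+14 = 33
A → E → F → I → D → H: 6+9+4+8+14 = 41
A → E → F → D → H: 6+9+2+14 = 31
The minimum is 31 via A → E → F → D → H.

31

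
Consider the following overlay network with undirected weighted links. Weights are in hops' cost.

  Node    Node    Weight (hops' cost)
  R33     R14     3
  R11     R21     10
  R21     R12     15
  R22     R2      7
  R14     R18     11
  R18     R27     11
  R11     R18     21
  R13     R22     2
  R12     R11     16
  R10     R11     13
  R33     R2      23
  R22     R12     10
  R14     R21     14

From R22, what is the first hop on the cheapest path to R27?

Candidate routes:
R22–R12–R11–R18–R27: 10+16+21+11 = 58
R22–R2–R33–R14–R18–R27: 7+23+3+11+11 = 55
R22–R12–R21–R14–R18–R27: 10+15+14+11+11 = 61
R22–R12–R21–R11–R18–R27: 10+15+10+21+11 = 67
Cheapest is R22–R2–R33–R14–R18–R27 at 55 hops' cost.
So from R22 the first move is to R2.

R2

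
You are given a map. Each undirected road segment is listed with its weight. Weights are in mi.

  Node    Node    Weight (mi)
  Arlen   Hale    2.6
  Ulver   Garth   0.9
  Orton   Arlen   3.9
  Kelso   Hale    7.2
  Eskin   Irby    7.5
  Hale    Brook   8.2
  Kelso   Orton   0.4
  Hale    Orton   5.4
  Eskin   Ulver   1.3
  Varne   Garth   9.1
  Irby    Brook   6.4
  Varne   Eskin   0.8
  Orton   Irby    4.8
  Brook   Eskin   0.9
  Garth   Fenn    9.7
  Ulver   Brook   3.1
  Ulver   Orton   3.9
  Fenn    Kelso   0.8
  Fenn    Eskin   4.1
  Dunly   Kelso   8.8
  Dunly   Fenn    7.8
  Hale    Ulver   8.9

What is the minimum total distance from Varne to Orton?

Shortest distances from Varne:
Varne: 0
Eskin: 0.8  (via Varne)
Brook: 1.7  (via Eskin)
Ulver: 2.1  (via Eskin)
Garth: 3  (via Ulver)
Fenn: 4.9  (via Eskin)
Kelso: 5.7  (via Fenn)
Orton: 6  (via Ulver)
Shortest route: Varne → Eskin → Ulver → Orton = 6 mi.

6 mi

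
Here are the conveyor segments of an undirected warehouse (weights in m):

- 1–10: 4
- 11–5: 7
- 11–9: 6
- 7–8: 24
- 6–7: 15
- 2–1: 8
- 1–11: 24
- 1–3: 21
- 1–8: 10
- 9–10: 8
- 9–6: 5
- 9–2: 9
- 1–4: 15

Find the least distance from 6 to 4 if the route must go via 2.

Best 6 to 2: 6 → 9 → 2 costing 14
Shortest 2→4: 2 → 1 → 4 = 23
Total via 2: 14 + 23 = 37 m.

37 m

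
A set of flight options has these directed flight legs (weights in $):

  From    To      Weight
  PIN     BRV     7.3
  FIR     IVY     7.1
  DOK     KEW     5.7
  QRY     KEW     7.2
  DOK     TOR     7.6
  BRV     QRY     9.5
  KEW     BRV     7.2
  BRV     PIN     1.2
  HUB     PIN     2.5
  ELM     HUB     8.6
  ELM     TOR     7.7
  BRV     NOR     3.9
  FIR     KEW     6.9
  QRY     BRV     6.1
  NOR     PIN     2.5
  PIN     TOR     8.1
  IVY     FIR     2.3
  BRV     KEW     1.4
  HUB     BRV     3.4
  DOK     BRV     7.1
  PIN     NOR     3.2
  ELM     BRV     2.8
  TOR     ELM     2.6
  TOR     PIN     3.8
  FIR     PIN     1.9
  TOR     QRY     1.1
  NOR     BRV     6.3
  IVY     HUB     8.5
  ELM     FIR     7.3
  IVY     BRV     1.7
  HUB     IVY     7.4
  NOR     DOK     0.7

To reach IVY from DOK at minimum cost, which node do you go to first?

Compare a few routes:
DOK → BRV → PIN → TOR → ELM → FIR → IVY: 7.1+1.2+8.1+2.6+7.3+7.1 = 33.4
DOK → TOR → ELM → FIR → IVY: 7.6+2.6+7.3+7.1 = 24.6
DOK → TOR → ELM → HUB → IVY: 7.6+2.6+8.6+7.4 = 26.2
Cheapest is DOK → TOR → ELM → FIR → IVY at $24.6.
So from DOK the first move is to TOR.

TOR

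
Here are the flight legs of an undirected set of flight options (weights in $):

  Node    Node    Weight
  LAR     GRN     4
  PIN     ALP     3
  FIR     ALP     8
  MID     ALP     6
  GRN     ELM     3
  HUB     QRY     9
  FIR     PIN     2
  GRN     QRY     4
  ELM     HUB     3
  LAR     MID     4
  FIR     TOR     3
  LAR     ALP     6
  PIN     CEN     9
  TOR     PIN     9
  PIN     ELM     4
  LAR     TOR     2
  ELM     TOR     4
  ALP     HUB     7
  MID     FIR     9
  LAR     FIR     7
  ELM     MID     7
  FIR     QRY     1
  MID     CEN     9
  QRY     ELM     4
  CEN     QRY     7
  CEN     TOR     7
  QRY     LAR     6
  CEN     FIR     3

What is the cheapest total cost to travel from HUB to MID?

$10

Settle nodes by increasing distance from HUB:
HUB: 0
ELM: 3  (via HUB)
GRN: 6  (via ELM)
PIN: 7  (via ELM)
QRY: 7  (via ELM)
ALP: 7  (via HUB)
TOR: 7  (via ELM)
FIR: 8  (via QRY)
LAR: 9  (via TOR)
MID: 10  (via ELM)
Shortest route: HUB → ELM → MID = $10.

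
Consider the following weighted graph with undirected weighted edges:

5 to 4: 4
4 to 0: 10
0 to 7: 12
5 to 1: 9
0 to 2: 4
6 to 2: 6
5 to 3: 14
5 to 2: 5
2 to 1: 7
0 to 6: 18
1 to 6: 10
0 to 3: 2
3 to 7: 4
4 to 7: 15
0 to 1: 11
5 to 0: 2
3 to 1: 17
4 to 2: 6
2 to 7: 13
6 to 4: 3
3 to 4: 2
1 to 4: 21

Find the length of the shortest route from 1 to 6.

10

Candidate routes:
1–6: 10 = 10
1–2–6: 7+6 = 13
Cheapest is 1–6 at 10.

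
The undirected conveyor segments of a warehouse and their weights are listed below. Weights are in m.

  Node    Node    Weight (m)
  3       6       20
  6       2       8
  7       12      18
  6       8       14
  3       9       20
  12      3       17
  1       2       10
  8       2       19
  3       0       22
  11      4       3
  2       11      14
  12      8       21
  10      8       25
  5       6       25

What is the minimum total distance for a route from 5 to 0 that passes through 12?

99 m

Best 5 to 12: 5–6–8–12 costing 60
Best 12 to 0: 12–3–0 costing 39
Total via 12: 60 + 39 = 99 m.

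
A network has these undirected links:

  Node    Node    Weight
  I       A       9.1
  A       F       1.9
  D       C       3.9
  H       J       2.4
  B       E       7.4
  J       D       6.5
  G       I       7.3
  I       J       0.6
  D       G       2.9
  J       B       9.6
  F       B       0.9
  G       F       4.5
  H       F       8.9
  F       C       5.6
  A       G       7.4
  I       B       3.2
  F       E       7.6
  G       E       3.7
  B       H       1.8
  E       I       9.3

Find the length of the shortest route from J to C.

10.3

Shortest distances from J:
J: 0
I: 0.6  (via J)
H: 2.4  (via J)
B: 3.8  (via I)
F: 4.7  (via B)
D: 6.5  (via J)
A: 6.6  (via F)
G: 7.9  (via I)
E: 9.9  (via I)
C: 10.3  (via F)
Shortest route: J → I → B → F → C = 10.3.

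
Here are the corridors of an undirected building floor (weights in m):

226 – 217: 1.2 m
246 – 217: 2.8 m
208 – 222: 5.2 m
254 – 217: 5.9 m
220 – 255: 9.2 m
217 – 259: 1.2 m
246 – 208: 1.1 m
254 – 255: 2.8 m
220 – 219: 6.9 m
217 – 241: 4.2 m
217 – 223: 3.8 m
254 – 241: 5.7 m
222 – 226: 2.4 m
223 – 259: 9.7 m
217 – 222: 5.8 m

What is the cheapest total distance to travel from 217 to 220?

Settle nodes by increasing distance from 217:
217: 0
259: 1.2  (via 217)
226: 1.2  (via 217)
246: 2.8  (via 217)
222: 3.6  (via 226)
223: 3.8  (via 217)
208: 3.9  (via 246)
241: 4.2  (via 217)
254: 5.9  (via 217)
255: 8.7  (via 254)
220: 17.9  (via 255)
Shortest route: 217 → 254 → 255 → 220 = 17.9 m.

17.9 m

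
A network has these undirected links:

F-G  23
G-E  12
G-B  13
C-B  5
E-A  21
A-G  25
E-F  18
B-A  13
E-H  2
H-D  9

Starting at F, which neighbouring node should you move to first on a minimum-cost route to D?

Enumerating some paths:
F–E–H–D: 18+2+9 = 29
F–G–E–H–D: 23+12+2+9 = 46
Cheapest is F–E–H–D at 29.
So from F the first move is to E.

E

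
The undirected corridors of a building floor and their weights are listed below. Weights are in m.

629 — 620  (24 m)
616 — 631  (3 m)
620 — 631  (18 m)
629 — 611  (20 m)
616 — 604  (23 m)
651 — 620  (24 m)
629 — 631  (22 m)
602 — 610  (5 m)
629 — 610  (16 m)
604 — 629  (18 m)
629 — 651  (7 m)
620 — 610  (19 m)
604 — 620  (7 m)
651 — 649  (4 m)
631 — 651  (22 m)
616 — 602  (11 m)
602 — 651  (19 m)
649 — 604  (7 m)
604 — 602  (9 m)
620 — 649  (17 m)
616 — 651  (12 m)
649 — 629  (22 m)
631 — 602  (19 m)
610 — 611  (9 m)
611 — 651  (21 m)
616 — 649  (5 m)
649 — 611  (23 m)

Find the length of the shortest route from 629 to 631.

Compare a few routes:
629 - 651 - 616 - 631: 7+12+3 = 22
629 - 651 - 631: 7+22 = 29
629 - 651 - 649 - 616 - 631: 7+4+5+3 = 19
629 - 631: 22 = 22
The minimum is 19 m via 629 - 651 - 649 - 616 - 631.

19 m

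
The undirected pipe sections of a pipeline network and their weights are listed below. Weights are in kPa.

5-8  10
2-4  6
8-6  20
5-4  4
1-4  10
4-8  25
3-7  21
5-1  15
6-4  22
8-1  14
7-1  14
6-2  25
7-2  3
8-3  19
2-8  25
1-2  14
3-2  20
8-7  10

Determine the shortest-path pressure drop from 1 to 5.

14 kPa

Settle nodes by increasing distance from 1:
1: 0
4: 10  (via 1)
2: 14  (via 1)
5: 14  (via 4)
Shortest route: 1–4–5 = 14 kPa.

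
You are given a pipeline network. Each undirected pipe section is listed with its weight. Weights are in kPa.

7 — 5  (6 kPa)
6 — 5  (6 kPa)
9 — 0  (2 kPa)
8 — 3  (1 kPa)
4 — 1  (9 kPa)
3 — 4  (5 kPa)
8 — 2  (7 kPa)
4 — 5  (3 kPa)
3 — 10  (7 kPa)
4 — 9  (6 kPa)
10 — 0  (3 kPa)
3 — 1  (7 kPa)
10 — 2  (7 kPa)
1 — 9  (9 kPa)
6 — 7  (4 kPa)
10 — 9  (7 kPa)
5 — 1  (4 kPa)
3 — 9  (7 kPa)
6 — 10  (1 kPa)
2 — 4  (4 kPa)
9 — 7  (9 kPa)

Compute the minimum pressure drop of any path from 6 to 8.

Enumerating some paths:
6–10–3–8: 1+7+1 = 9
6–5–4–3–8: 6+3+5+1 = 15
6–10–0–9–3–8: 1+3+2+7+1 = 14
The minimum is 9 kPa via 6–10–3–8.

9 kPa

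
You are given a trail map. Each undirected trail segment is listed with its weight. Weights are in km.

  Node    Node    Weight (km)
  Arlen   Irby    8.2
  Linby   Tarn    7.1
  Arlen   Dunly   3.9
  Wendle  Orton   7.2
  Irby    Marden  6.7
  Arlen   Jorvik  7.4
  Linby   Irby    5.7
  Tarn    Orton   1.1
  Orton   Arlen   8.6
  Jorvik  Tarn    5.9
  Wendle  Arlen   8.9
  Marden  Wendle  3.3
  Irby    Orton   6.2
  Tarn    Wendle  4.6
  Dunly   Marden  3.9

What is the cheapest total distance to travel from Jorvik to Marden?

13.8 km

Shortest distances from Jorvik:
Jorvik: 0
Tarn: 5.9  (via Jorvik)
Orton: 7  (via Tarn)
Arlen: 7.4  (via Jorvik)
Wendle: 10.5  (via Tarn)
Dunly: 11.3  (via Arlen)
Linby: 13  (via Tarn)
Irby: 13.2  (via Orton)
Marden: 13.8  (via Wendle)
Shortest route: Jorvik–Tarn–Wendle–Marden = 13.8 km.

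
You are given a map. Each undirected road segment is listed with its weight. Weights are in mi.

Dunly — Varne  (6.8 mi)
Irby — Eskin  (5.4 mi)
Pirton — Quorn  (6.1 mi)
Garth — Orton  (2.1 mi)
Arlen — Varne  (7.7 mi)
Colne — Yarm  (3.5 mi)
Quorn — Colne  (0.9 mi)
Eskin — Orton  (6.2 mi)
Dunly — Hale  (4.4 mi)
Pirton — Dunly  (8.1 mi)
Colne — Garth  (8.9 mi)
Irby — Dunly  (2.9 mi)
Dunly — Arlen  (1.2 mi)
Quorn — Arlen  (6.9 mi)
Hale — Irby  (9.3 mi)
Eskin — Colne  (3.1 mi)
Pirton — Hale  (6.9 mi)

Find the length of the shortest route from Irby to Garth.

13.7 mi

Shortest distances from Irby:
Irby: 0
Dunly: 2.9  (via Irby)
Arlen: 4.1  (via Dunly)
Eskin: 5.4  (via Irby)
Hale: 7.3  (via Dunly)
Colne: 8.5  (via Eskin)
Quorn: 9.4  (via Colne)
Varne: 9.7  (via Dunly)
Pirton: 11  (via Dunly)
Orton: 11.6  (via Eskin)
Yarm: 12  (via Colne)
Garth: 13.7  (via Orton)
Shortest route: Irby → Eskin → Orton → Garth = 13.7 mi.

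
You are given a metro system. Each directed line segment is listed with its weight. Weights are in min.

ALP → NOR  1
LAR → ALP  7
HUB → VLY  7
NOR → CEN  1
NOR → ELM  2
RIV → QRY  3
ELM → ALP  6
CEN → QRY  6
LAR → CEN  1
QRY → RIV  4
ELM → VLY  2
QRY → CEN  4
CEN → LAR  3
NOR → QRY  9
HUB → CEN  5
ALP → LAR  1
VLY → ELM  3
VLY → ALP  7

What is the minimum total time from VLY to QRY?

Settle nodes by increasing distance from VLY:
VLY: 0
ELM: 3  (via VLY)
ALP: 7  (via VLY)
NOR: 8  (via ALP)
LAR: 8  (via ALP)
CEN: 9  (via NOR)
QRY: 15  (via CEN)
Shortest route: VLY → ALP → NOR → CEN → QRY = 15 min.

15 min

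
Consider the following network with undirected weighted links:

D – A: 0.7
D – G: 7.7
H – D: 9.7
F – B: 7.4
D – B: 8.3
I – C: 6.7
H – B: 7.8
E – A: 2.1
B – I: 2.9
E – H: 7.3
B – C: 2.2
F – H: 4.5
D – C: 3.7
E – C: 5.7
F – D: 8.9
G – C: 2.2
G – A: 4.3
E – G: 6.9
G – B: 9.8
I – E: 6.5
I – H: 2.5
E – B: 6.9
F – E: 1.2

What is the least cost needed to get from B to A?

Compare a few routes:
B → C → G → A: 2.2+2.2+4.3 = 8.7
B → D → A: 8.3+0.7 = 9
B → C → D → A: 2.2+3.7+0.7 = 6.6
B → E → A: 6.9+2.1 = 9
Cheapest is B → C → D → A at 6.6.

6.6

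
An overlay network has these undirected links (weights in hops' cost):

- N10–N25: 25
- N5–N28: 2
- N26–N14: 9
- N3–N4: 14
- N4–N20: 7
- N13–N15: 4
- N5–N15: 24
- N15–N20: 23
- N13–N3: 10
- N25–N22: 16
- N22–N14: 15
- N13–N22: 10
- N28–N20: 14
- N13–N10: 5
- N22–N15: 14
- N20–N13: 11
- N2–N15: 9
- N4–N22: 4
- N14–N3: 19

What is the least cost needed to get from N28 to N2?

Shortest distances from N28:
N28: 0
N5: 2  (via N28)
N20: 14  (via N28)
N4: 21  (via N20)
N22: 25  (via N4)
N13: 25  (via N20)
N15: 26  (via N5)
N10: 30  (via N13)
N2: 35  (via N15)
Shortest route: N28–N5–N15–N2 = 35 hops' cost.

35 hops' cost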